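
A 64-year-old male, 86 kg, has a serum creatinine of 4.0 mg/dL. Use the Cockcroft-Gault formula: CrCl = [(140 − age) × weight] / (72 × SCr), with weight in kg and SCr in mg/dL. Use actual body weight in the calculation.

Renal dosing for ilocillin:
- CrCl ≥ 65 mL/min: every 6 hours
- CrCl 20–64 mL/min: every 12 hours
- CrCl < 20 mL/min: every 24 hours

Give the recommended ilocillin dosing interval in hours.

CrCl = (140 − 64) × 86 / (72 × 4) = 6536.0 / 288.00 ≈ 22.7 mL/min
CrCl ≈ 23 mL/min → bracket 20–64 mL/min → every 12 hours.

every 12 hours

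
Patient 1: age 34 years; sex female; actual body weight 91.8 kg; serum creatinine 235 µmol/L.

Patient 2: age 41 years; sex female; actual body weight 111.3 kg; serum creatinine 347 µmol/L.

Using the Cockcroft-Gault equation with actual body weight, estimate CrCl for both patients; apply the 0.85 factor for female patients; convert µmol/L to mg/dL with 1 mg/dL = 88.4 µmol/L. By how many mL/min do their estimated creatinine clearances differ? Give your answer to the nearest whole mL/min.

Patient 1: SCr = 235 / 88.4 = 2.658 mg/dL
Patient 1: CrCl = (140 − 34) × 91.8 / (72 × 2.658) × 0.85 = 9730.8 / 191.38 × 0.85 ≈ 43.2 mL/min
Patient 2: SCr = 347 / 88.4 = 3.925 mg/dL
Patient 2: CrCl = (140 − 41) × 111.3 / (72 × 3.925) × 0.85 = 11018.7 / 282.60 × 0.85 ≈ 33.1 mL/min
|43.2 − 33.1| = 10.1 mL/min

10 mL/min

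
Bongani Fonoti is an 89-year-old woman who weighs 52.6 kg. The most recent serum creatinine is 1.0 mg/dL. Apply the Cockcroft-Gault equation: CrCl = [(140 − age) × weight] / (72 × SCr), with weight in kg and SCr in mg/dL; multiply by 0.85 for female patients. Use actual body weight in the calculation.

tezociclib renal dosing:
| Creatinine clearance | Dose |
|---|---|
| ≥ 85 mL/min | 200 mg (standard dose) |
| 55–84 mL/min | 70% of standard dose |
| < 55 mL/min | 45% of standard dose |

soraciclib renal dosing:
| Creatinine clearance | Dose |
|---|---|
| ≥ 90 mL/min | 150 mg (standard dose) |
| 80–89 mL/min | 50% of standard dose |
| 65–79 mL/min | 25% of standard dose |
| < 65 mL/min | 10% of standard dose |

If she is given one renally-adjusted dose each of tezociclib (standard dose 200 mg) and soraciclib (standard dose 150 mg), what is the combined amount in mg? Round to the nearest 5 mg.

105 mg

CrCl = (140 − 89) × 52.6 / (72 × 1) × 0.85 = 2682.6 / 72.00 × 0.85 ≈ 31.7 mL/min
CrCl ≈ 32 mL/min.
tezociclib: < 55 mL/min → 45% of 200 mg = 90 mg.
soraciclib: < 65 mL/min → 10% of 150 mg = 15 mg.
Total = 90 + 15 = 105 mg.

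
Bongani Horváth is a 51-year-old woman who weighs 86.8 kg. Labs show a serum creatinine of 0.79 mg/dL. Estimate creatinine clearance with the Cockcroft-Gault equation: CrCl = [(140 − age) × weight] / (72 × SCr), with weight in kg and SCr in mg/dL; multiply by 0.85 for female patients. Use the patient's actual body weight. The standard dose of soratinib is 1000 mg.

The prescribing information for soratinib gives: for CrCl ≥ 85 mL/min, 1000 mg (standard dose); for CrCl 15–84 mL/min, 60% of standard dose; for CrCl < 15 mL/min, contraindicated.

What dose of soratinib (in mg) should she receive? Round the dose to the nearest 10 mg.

CrCl = (140 − 51) × 86.8 / (72 × 0.79) × 0.85 = 7725.2 / 56.88 × 0.85 ≈ 115.4 mL/min
CrCl ≈ 115 mL/min → bracket ≥ 85 mL/min.
100% of 1000 mg = 1000 mg

1000 mg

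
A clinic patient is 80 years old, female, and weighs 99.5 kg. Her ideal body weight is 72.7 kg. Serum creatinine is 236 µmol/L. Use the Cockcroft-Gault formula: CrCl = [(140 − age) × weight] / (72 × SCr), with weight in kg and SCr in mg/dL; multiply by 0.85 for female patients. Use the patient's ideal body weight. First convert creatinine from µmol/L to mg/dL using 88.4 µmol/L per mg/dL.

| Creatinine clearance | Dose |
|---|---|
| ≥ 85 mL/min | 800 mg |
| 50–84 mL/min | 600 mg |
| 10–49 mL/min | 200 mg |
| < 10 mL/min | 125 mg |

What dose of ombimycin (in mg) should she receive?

200 mg

SCr = 236 / 88.4 = 2.67 mg/dL
CrCl = (140 − 80) × 72.7 / (72 × 2.67) × 0.85 = 4362.0 / 192.24 × 0.85 ≈ 19.3 mL/min
CrCl ≈ 19 mL/min → bracket 10–49 mL/min.
Dose for this bracket: 200 mg.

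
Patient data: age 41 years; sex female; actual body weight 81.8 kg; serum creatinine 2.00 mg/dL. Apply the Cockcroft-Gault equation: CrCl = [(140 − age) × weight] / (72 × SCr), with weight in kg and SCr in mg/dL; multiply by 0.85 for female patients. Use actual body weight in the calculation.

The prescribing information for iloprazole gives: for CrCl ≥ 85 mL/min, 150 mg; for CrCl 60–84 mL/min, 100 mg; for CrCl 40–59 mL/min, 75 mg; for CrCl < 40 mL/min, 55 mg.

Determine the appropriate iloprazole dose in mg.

CrCl = (140 − 41) × 81.8 / (72 × 2) × 0.85 = 8098.2 / 144.00 × 0.85 ≈ 47.8 mL/min
CrCl ≈ 48 mL/min → bracket 40–59 mL/min.
Dose for this bracket: 75 mg.

75 mg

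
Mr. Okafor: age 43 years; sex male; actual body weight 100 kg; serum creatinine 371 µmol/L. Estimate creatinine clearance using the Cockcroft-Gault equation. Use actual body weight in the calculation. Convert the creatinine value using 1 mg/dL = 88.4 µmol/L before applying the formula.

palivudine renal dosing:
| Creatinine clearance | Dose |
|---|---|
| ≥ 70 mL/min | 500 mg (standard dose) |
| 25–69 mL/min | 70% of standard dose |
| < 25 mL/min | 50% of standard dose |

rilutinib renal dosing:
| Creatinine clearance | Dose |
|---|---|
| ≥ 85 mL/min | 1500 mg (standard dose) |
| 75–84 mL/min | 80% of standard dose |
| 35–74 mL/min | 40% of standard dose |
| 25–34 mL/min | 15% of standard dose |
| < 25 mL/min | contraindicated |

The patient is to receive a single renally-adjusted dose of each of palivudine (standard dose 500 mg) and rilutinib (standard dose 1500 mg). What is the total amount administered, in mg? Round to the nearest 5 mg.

575 mg

SCr = 371 / 88.4 = 4.197 mg/dL
CrCl = (140 − 43) × 100 / (72 × 4.197) = 9700.0 / 302.18 ≈ 32.1 mL/min
CrCl ≈ 32 mL/min.
palivudine: 25–69 mL/min → 70% of 500 mg = 350 mg.
rilutinib: 25–34 mL/min → 15% of 1500 mg = 225 mg.
Total = 350 + 225 = 575 mg.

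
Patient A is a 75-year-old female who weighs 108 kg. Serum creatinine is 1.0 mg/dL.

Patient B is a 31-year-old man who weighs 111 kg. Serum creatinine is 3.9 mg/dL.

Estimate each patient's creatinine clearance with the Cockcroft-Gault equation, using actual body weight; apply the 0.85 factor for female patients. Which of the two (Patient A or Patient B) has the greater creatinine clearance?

Patient A

Patient A: CrCl = (140 − 75) × 108 / (72 × 1) × 0.85 = 7020.0 / 72.00 × 0.85 ≈ 82.9 mL/min
Patient B: CrCl = (140 − 31) × 111 / (72 × 3.9) = 12099.0 / 280.80 ≈ 43.1 mL/min
82.9 vs 43.1 mL/min → Patient A is higher.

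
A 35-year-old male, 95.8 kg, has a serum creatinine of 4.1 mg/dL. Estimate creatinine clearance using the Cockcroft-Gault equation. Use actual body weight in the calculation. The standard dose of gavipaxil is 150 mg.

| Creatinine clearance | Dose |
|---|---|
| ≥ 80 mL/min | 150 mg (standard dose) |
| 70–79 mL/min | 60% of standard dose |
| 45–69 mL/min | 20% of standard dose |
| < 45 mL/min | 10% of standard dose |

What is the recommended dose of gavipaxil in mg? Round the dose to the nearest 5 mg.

CrCl = (140 − 35) × 95.8 / (72 × 4.1) = 10059.0 / 295.20 ≈ 34.1 mL/min
CrCl ≈ 34 mL/min → bracket < 45 mL/min.
10% of 150 mg = 15 mg

15 mg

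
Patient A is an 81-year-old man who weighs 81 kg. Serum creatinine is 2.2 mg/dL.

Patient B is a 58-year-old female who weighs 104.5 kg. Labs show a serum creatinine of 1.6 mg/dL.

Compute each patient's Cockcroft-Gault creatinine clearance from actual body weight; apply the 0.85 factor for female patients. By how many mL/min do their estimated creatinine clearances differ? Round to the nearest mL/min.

Patient A: CrCl = (140 − 81) × 81 / (72 × 2.2) = 4779.0 / 158.40 ≈ 30.2 mL/min
Patient B: CrCl = (140 − 58) × 104.5 / (72 × 1.6) × 0.85 = 8569.0 / 115.20 × 0.85 ≈ 63.2 mL/min
|30.2 − 63.2| = 33.0 mL/min

33 mL/min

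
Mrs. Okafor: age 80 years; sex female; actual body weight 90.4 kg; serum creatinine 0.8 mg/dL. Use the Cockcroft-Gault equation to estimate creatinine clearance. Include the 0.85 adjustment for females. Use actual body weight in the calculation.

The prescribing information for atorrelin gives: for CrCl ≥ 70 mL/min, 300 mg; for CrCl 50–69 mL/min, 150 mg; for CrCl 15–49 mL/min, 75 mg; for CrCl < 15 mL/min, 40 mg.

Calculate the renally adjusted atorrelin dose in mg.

300 mg

CrCl = (140 − 80) × 90.4 / (72 × 0.8) × 0.85 = 5424.0 / 57.60 × 0.85 ≈ 80.0 mL/min
CrCl ≈ 80 mL/min → bracket ≥ 70 mL/min.
Dose for this bracket: 300 mg.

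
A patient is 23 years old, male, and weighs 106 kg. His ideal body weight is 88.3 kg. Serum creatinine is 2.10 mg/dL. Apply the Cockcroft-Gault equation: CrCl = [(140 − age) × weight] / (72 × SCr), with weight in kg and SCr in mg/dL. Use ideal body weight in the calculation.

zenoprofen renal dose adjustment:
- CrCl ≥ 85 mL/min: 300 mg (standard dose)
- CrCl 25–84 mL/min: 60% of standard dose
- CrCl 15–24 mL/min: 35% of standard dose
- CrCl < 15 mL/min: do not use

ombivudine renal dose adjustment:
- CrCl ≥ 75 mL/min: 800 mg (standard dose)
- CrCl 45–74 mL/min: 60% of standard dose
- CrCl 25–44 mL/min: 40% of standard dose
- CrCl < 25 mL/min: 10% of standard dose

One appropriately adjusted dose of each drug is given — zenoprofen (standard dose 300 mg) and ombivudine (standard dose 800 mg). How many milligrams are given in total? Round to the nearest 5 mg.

CrCl = (140 − 23) × 88.3 / (72 × 2.1) = 10331.1 / 151.20 ≈ 68.3 mL/min
CrCl ≈ 68 mL/min.
zenoprofen: 25–84 mL/min → 60% of 300 mg = 180 mg.
ombivudine: 45–74 mL/min → 60% of 800 mg = 480 mg.
Total = 180 + 480 = 660 mg.

660 mg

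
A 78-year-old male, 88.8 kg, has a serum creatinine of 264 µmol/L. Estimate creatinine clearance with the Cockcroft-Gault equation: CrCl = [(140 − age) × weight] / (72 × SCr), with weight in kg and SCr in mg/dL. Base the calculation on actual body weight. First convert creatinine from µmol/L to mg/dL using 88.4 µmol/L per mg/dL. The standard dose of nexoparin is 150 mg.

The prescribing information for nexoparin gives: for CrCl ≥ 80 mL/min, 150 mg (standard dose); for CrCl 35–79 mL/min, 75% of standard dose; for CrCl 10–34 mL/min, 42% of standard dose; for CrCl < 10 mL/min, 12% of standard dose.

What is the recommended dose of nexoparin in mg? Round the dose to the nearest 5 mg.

65 mg

SCr = 264 / 88.4 = 2.986 mg/dL
CrCl = (140 − 78) × 88.8 / (72 × 2.986) = 5505.6 / 214.99 ≈ 25.6 mL/min
CrCl ≈ 26 mL/min → bracket 10–34 mL/min.
42% of 150 mg = 63 mg → 65 mg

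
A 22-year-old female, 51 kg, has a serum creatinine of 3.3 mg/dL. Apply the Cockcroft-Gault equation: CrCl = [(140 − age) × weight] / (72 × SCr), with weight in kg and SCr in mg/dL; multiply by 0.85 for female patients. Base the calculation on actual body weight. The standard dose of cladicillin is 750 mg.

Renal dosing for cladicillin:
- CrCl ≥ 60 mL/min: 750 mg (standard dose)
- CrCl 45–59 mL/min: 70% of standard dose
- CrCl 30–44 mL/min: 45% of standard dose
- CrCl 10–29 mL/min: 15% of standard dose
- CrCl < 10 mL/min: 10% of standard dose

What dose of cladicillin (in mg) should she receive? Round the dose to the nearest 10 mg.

CrCl = (140 − 22) × 51 / (72 × 3.3) × 0.85 = 6018.0 / 237.60 × 0.85 ≈ 21.5 mL/min
CrCl ≈ 22 mL/min → bracket 10–29 mL/min.
15% of 750 mg = 112.5 mg → 110 mg

110 mg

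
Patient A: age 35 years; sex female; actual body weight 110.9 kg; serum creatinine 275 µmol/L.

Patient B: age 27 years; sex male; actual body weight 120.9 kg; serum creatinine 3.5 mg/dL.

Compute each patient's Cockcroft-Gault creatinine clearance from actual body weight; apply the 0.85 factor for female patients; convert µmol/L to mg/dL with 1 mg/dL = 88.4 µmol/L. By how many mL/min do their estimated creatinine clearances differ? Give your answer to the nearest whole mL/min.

Patient A: SCr = 275 / 88.4 = 3.111 mg/dL
Patient A: CrCl = (140 − 35) × 110.9 / (72 × 3.111) × 0.85 = 11644.5 / 223.99 × 0.85 ≈ 44.2 mL/min
Patient B: CrCl = (140 − 27) × 120.9 / (72 × 3.5) = 13661.7 / 252.00 ≈ 54.2 mL/min
|44.2 − 54.2| = 10.0 mL/min

10 mL/min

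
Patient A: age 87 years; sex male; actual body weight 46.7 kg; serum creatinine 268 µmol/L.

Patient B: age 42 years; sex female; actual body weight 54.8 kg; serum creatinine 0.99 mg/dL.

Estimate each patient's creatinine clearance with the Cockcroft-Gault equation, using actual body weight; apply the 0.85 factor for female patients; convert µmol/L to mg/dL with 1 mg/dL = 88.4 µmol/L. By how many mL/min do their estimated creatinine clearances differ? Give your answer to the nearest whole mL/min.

53 mL/min

Patient A: SCr = 268 / 88.4 = 3.032 mg/dL
Patient A: CrCl = (140 − 87) × 46.7 / (72 × 3.032) = 2475.1 / 218.30 ≈ 11.3 mL/min
Patient B: CrCl = (140 − 42) × 54.8 / (72 × 0.99) × 0.85 = 5370.4 / 71.28 × 0.85 ≈ 64.0 mL/min
|11.3 − 64.0| = 52.7 mL/min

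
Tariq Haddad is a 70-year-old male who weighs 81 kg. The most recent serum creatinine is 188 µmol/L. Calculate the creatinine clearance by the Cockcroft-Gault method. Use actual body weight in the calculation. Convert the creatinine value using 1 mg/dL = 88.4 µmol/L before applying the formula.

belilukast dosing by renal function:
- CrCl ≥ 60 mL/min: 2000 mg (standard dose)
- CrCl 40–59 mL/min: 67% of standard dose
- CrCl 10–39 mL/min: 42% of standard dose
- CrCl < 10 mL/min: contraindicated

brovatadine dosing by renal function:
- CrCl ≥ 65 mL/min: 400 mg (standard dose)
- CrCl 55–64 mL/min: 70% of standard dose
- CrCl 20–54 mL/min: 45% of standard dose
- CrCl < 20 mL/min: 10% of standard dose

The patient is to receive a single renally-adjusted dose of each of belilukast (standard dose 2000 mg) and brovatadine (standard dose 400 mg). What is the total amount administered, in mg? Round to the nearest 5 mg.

1020 mg

SCr = 188 / 88.4 = 2.127 mg/dL
CrCl = (140 − 70) × 81 / (72 × 2.127) = 5670.0 / 153.14 ≈ 37.0 mL/min
CrCl ≈ 37 mL/min.
belilukast: 10–39 mL/min → 42% of 2000 mg = 840 mg.
brovatadine: 20–54 mL/min → 45% of 400 mg = 180 mg.
Total = 840 + 180 = 1020 mg.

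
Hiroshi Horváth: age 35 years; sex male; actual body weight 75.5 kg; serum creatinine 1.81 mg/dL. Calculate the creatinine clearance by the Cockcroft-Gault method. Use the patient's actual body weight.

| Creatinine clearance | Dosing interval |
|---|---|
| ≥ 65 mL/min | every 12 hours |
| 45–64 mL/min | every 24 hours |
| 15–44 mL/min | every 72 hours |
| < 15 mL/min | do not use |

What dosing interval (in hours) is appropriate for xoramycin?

CrCl = (140 − 35) × 75.5 / (72 × 1.81) = 7927.5 / 130.32 ≈ 60.8 mL/min
CrCl ≈ 61 mL/min → bracket 45–64 mL/min → every 24 hours.

every 24 hours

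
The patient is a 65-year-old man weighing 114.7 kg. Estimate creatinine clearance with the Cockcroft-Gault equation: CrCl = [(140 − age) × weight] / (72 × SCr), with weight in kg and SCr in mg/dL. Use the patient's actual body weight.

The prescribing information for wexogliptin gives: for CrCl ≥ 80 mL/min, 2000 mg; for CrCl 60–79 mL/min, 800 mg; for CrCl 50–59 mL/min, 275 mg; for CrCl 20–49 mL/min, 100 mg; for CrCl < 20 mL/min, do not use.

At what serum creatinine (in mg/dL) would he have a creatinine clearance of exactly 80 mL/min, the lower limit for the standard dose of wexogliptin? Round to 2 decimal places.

1.49 mg/dL

Standard dose requires CrCl ≥ 80 mL/min.
Set (140 − 65) × 114.7 / (72 × SCr) = 80
SCr = (140 − 65) × 114.7 / (72 × 80) = 1.493 mg/dL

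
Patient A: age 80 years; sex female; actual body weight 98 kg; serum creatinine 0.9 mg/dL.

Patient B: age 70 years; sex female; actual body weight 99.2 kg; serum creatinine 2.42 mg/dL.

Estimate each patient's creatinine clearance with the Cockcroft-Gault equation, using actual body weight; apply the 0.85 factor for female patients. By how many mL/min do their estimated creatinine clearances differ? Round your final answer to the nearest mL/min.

43 mL/min

Patient A: CrCl = (140 − 80) × 98 / (72 × 0.9) × 0.85 = 5880.0 / 64.80 × 0.85 ≈ 77.1 mL/min
Patient B: CrCl = (140 − 70) × 99.2 / (72 × 2.42) × 0.85 = 6944.0 / 174.24 × 0.85 ≈ 33.9 mL/min
|77.1 − 33.9| = 43.2 mL/min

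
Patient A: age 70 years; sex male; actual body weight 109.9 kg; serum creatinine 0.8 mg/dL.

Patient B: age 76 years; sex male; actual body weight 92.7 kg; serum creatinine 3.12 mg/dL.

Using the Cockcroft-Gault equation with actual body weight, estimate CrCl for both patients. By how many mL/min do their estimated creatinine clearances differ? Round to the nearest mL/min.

Patient A: CrCl = (140 − 70) × 109.9 / (72 × 0.8) = 7693.0 / 57.60 ≈ 133.6 mL/min
Patient B: CrCl = (140 − 76) × 92.7 / (72 × 3.12) = 5932.8 / 224.64 ≈ 26.4 mL/min
|133.6 − 26.4| = 107.2 mL/min

107 mL/min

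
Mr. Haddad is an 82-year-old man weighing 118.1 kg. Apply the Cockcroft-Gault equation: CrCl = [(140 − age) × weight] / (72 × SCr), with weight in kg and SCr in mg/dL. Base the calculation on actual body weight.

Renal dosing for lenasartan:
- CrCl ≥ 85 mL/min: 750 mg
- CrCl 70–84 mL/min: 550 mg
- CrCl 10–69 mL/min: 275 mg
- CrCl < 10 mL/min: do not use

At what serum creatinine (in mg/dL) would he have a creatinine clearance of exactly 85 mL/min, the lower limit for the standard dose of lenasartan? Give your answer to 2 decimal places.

1.12 mg/dL

Standard dose requires CrCl ≥ 85 mL/min.
Set (140 − 82) × 118.1 / (72 × SCr) = 85
SCr = (140 − 82) × 118.1 / (72 × 85) = 1.119 mg/dL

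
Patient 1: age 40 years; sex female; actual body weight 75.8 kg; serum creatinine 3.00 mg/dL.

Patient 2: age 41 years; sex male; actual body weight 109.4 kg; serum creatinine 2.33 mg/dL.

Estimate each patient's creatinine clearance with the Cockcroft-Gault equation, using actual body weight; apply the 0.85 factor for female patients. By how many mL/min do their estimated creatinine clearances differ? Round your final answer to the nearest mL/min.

35 mL/min

Patient 1: CrCl = (140 − 40) × 75.8 / (72 × 3) × 0.85 = 7580.0 / 216.00 × 0.85 ≈ 29.8 mL/min
Patient 2: CrCl = (140 − 41) × 109.4 / (72 × 2.33) = 10830.6 / 167.76 ≈ 64.6 mL/min
|29.8 − 64.6| = 34.8 mL/min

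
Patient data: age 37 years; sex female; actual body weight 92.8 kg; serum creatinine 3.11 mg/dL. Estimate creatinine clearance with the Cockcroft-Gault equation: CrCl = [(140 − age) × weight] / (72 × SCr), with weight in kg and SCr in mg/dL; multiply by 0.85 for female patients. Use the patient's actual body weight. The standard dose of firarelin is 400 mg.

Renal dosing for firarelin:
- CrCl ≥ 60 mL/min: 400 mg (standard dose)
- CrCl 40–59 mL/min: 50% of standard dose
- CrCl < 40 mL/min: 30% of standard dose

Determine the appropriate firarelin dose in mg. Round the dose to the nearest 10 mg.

CrCl = (140 − 37) × 92.8 / (72 × 3.11) × 0.85 = 9558.4 / 223.92 × 0.85 ≈ 36.3 mL/min
CrCl ≈ 36 mL/min → bracket < 40 mL/min.
30% of 400 mg = 120 mg

120 mg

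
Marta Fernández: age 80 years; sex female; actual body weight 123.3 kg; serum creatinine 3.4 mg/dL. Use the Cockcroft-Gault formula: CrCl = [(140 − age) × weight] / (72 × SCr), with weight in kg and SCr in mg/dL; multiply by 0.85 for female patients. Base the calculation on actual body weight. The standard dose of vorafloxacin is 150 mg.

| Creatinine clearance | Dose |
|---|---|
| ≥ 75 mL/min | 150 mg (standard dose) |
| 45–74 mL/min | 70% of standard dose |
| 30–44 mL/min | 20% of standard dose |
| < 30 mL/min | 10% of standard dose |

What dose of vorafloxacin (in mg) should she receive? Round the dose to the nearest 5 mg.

CrCl = (140 − 80) × 123.3 / (72 × 3.4) × 0.85 = 7398.0 / 244.80 × 0.85 ≈ 25.7 mL/min
CrCl ≈ 26 mL/min → bracket < 30 mL/min.
10% of 150 mg = 15 mg

15 mg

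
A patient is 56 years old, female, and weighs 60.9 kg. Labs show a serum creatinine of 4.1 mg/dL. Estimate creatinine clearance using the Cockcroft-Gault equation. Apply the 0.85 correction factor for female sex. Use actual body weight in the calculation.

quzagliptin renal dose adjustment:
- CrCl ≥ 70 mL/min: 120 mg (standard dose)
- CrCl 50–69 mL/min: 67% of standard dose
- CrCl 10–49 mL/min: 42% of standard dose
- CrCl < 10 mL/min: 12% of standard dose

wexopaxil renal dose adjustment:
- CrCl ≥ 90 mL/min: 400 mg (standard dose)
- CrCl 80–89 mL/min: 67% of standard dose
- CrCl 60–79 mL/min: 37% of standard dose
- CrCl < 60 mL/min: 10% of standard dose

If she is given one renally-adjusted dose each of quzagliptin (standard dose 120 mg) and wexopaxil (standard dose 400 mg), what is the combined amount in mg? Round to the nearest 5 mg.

CrCl = (140 − 56) × 60.9 / (72 × 4.1) × 0.85 = 5115.6 / 295.20 × 0.85 ≈ 14.7 mL/min
CrCl ≈ 15 mL/min.
quzagliptin: 10–49 mL/min → 42% of 120 mg = 50.4 mg.
wexopaxil: < 60 mL/min → 10% of 400 mg = 40 mg.
Total = 50.4 + 40 = 90.4 mg.

90 mg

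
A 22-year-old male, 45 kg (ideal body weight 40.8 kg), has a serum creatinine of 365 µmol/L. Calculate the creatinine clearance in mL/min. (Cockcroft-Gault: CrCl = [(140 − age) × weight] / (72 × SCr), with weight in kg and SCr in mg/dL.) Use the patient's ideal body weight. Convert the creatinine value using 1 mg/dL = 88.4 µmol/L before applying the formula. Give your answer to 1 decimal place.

16.2 mL/min

SCr = 365 / 88.4 = 4.129 mg/dL
CrCl = (140 − 22) × 40.8 / (72 × 4.129) = 4814.4 / 297.29 ≈ 16.2 mL/min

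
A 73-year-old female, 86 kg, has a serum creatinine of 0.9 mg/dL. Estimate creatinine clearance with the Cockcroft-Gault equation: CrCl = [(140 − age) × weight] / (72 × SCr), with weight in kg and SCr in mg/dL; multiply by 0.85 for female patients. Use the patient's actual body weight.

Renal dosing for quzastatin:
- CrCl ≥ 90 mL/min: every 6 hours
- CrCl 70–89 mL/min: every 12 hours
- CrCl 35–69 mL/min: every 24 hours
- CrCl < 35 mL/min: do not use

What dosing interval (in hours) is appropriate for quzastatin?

every 12 hours

CrCl = (140 − 73) × 86 / (72 × 0.9) × 0.85 = 5762.0 / 64.80 × 0.85 ≈ 75.6 mL/min
CrCl ≈ 76 mL/min → bracket 70–89 mL/min → every 12 hours.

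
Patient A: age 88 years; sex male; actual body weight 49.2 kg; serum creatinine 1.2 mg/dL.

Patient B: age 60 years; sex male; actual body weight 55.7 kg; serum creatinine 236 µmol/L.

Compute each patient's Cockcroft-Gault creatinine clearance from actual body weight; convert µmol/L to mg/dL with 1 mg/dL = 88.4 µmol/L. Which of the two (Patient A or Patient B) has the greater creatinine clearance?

Patient A

Patient A: CrCl = (140 − 88) × 49.2 / (72 × 1.2) = 2558.4 / 86.40 ≈ 29.6 mL/min
Patient B: SCr = 236 / 88.4 = 2.67 mg/dL
Patient B: CrCl = (140 − 60) × 55.7 / (72 × 2.67) = 4456.0 / 192.24 ≈ 23.2 mL/min
29.6 vs 23.2 mL/min → Patient A is higher.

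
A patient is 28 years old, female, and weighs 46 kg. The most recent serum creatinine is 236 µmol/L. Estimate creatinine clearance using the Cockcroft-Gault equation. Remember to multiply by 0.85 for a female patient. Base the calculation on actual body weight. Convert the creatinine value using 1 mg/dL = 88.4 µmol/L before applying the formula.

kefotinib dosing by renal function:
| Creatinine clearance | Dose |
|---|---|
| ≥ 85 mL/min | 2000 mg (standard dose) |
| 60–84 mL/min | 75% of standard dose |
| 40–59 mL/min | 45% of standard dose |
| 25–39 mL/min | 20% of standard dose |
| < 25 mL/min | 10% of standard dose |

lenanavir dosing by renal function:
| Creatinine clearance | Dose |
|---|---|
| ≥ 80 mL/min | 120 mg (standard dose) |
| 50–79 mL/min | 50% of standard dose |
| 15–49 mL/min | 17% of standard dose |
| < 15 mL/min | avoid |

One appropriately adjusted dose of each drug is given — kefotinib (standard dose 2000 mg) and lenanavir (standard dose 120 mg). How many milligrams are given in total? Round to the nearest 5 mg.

220 mg

SCr = 236 / 88.4 = 2.67 mg/dL
CrCl = (140 − 28) × 46 / (72 × 2.67) × 0.85 = 5152.0 / 192.24 × 0.85 ≈ 22.8 mL/min
CrCl ≈ 23 mL/min.
kefotinib: < 25 mL/min → 10% of 2000 mg = 200 mg.
lenanavir: 15–49 mL/min → 17% of 120 mg = 20.4 mg.
Total = 200 + 20.4 = 220.4 mg.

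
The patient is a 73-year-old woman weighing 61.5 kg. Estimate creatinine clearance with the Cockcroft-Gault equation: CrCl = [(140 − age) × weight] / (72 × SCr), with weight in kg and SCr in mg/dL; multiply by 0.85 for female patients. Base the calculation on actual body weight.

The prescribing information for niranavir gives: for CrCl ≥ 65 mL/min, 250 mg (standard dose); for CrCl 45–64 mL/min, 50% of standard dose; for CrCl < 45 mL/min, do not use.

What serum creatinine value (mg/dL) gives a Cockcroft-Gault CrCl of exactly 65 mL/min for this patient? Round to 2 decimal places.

0.75 mg/dL

Standard dose requires CrCl ≥ 65 mL/min.
Set (140 − 73) × 61.5 × 0.85 / (72 × SCr) = 65
SCr = (140 − 73) × 61.5 × 0.85 / (72 × 65) = 0.748 mg/dL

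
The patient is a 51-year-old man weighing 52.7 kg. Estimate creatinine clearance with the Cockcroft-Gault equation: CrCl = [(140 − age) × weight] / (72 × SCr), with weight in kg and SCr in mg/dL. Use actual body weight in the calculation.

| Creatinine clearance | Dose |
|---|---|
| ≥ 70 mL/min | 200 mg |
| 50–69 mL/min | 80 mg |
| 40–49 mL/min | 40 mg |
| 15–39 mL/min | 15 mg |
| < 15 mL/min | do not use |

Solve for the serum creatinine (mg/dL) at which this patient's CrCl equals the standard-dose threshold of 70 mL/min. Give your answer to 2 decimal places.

0.93 mg/dL

Standard dose requires CrCl ≥ 70 mL/min.
Set (140 − 51) × 52.7 / (72 × SCr) = 70
SCr = (140 − 51) × 52.7 / (72 × 70) = 0.931 mg/dL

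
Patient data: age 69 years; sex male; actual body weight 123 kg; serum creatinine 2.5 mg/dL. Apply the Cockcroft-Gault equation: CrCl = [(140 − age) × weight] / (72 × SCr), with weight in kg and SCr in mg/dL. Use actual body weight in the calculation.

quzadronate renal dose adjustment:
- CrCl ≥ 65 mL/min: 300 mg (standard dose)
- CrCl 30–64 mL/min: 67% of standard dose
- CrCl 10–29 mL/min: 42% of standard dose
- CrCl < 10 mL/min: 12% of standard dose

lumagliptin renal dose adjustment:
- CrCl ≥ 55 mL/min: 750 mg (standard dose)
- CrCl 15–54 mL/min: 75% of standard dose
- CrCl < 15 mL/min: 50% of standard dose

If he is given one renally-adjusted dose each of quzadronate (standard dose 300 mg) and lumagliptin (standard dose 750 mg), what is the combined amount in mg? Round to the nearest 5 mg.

CrCl = (140 − 69) × 123 / (72 × 2.5) = 8733.0 / 180.00 ≈ 48.5 mL/min
CrCl ≈ 49 mL/min.
quzadronate: 30–64 mL/min → 67% of 300 mg = 201 mg.
lumagliptin: 15–54 mL/min → 75% of 750 mg = 562.5 mg.
Total = 201 + 562.5 = 763.5 mg.

765 mg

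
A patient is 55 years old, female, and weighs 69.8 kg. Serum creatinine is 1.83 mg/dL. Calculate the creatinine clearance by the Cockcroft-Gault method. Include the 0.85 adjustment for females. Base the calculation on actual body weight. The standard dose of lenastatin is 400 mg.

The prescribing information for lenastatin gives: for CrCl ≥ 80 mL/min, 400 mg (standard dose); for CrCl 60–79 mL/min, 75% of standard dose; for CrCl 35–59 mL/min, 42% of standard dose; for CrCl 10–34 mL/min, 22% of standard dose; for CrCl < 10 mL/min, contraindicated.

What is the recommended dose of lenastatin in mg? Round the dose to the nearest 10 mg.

170 mg

CrCl = (140 − 55) × 69.8 / (72 × 1.83) × 0.85 = 5933.0 / 131.76 × 0.85 ≈ 38.3 mL/min
CrCl ≈ 38 mL/min → bracket 35–59 mL/min.
42% of 400 mg = 168 mg → 170 mg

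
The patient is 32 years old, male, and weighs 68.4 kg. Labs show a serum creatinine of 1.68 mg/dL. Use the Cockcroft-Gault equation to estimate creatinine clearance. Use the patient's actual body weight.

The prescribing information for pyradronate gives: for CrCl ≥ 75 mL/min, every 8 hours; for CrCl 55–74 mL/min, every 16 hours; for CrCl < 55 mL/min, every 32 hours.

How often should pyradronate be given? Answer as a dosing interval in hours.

every 16 hours

CrCl = (140 − 32) × 68.4 / (72 × 1.68) = 7387.2 / 120.96 ≈ 61.1 mL/min
CrCl ≈ 61 mL/min → bracket 55–74 mL/min → every 16 hours.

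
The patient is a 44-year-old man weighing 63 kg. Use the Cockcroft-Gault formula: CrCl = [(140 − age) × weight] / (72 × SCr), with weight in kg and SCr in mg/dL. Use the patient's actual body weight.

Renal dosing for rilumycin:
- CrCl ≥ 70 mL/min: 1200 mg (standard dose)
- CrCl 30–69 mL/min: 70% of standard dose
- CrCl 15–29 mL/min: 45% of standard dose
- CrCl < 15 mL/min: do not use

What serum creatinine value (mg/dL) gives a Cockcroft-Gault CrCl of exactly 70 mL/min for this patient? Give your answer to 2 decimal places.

Standard dose requires CrCl ≥ 70 mL/min.
Set (140 − 44) × 63 / (72 × SCr) = 70
SCr = (140 − 44) × 63 / (72 × 70) = 1.200 mg/dL

1.20 mg/dL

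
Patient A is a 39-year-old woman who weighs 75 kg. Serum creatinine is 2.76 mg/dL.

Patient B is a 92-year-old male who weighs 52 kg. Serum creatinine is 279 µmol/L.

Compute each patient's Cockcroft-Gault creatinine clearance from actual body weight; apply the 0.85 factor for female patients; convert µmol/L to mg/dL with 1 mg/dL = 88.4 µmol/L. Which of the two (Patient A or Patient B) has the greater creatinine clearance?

Patient A

Patient A: CrCl = (140 − 39) × 75 / (72 × 2.76) × 0.85 = 7575.0 / 198.72 × 0.85 ≈ 32.4 mL/min
Patient B: SCr = 279 / 88.4 = 3.156 mg/dL
Patient B: CrCl = (140 − 92) × 52 / (72 × 3.156) = 2496.0 / 227.23 ≈ 11.0 mL/min
32.4 vs 11.0 mL/min → Patient A is higher.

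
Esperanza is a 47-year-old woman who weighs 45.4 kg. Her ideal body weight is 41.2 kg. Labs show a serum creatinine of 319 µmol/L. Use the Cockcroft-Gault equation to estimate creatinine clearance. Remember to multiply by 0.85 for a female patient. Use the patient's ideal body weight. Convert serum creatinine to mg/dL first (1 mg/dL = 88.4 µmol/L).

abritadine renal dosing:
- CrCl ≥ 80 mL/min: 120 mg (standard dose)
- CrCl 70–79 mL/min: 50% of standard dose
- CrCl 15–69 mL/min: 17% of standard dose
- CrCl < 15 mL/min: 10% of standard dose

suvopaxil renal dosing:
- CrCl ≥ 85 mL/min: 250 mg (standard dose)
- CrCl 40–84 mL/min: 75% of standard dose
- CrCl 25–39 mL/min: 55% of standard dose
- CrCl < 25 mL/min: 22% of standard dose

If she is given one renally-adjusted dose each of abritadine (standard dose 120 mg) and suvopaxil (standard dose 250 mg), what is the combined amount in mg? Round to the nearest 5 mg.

SCr = 319 / 88.4 = 3.609 mg/dL
CrCl = (140 − 47) × 41.2 / (72 × 3.609) × 0.85 = 3831.6 / 259.85 × 0.85 ≈ 12.5 mL/min
CrCl ≈ 13 mL/min.
abritadine: < 15 mL/min → 10% of 120 mg = 12 mg.
suvopaxil: < 25 mL/min → 22% of 250 mg = 55 mg.
Total = 12 + 55 = 67 mg.

65 mg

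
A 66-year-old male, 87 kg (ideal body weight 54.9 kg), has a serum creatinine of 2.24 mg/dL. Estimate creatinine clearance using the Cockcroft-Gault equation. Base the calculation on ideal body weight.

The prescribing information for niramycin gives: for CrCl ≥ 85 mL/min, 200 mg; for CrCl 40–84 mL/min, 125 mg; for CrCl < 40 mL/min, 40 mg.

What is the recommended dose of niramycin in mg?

40 mg

CrCl = (140 − 66) × 54.9 / (72 × 2.24) = 4062.6 / 161.28 ≈ 25.2 mL/min
CrCl ≈ 25 mL/min → bracket < 40 mL/min.
Dose for this bracket: 40 mg.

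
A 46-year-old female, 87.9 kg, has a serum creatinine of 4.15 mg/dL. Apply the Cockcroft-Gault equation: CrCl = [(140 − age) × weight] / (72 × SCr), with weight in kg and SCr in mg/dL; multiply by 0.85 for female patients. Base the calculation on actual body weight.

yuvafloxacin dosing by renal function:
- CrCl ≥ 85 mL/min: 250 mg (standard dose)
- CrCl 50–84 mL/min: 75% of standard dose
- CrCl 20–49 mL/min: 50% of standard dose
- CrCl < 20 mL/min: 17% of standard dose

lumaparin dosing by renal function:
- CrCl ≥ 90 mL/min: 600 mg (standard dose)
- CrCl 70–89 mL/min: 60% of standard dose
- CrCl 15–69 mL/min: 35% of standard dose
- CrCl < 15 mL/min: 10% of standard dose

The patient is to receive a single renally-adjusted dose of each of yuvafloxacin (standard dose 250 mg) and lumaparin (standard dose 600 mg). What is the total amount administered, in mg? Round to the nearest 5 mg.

CrCl = (140 − 46) × 87.9 / (72 × 4.15) × 0.85 = 8262.6 / 298.80 × 0.85 ≈ 23.5 mL/min
CrCl ≈ 24 mL/min.
yuvafloxacin: 20–49 mL/min → 50% of 250 mg = 125 mg.
lumaparin: 15–69 mL/min → 35% of 600 mg = 210 mg.
Total = 125 + 210 = 335 mg.

335 mg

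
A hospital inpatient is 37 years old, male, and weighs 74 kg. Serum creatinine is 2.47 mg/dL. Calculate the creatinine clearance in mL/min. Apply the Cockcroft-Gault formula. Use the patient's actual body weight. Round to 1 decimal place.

CrCl = (140 − 37) × 74 / (72 × 2.47) = 7622.0 / 177.84 ≈ 42.9 mL/min

42.9 mL/min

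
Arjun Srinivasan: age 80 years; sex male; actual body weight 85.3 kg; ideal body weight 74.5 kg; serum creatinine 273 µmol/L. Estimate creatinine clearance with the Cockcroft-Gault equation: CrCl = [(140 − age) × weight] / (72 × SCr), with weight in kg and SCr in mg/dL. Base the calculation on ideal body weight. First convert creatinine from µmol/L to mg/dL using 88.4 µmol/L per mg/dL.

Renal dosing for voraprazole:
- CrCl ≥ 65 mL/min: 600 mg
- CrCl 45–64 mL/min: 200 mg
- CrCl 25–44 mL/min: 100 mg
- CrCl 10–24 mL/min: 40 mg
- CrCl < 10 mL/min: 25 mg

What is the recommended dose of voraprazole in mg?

SCr = 273 / 88.4 = 3.088 mg/dL
CrCl = (140 − 80) × 74.5 / (72 × 3.088) = 4470.0 / 222.34 ≈ 20.1 mL/min
CrCl ≈ 20 mL/min → bracket 10–24 mL/min.
Dose for this bracket: 40 mg.

40 mg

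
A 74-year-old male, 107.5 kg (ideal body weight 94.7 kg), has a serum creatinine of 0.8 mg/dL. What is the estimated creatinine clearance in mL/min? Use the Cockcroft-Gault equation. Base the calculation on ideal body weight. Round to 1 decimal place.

CrCl = (140 − 74) × 94.7 / (72 × 0.8) = 6250.2 / 57.60 ≈ 108.5 mL/min

108.5 mL/min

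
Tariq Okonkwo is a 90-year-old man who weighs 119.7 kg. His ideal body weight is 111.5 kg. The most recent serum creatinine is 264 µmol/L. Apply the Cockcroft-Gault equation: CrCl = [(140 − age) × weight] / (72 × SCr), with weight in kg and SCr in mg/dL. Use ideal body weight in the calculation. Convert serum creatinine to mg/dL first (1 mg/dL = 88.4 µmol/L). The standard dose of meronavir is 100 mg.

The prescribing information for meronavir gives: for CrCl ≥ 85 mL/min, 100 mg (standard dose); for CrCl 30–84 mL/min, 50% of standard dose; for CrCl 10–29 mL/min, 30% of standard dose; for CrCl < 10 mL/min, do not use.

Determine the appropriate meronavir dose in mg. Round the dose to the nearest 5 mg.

30 mg

SCr = 264 / 88.4 = 2.986 mg/dL
CrCl = (140 − 90) × 111.5 / (72 × 2.986) = 5575.0 / 214.99 ≈ 25.9 mL/min
CrCl ≈ 26 mL/min → bracket 10–29 mL/min.
30% of 100 mg = 30 mg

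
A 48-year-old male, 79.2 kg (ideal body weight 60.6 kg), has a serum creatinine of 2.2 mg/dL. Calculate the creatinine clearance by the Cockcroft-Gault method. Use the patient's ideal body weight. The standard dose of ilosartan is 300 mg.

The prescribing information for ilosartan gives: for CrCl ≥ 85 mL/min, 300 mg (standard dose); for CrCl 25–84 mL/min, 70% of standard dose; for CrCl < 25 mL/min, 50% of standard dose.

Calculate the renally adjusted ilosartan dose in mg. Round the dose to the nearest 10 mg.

CrCl = (140 − 48) × 60.6 / (72 × 2.2) = 5575.2 / 158.40 ≈ 35.2 mL/min
CrCl ≈ 35 mL/min → bracket 25–84 mL/min.
70% of 300 mg = 210 mg

210 mg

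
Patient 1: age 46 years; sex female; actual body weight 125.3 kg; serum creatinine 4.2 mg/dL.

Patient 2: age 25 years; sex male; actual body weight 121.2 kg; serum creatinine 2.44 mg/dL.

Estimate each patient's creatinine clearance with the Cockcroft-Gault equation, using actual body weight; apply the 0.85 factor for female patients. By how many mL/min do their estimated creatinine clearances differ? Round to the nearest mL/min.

Patient 1: CrCl = (140 − 46) × 125.3 / (72 × 4.2) × 0.85 = 11778.2 / 302.40 × 0.85 ≈ 33.1 mL/min
Patient 2: CrCl = (140 − 25) × 121.2 / (72 × 2.44) = 13938.0 / 175.68 ≈ 79.3 mL/min
|33.1 − 79.3| = 46.2 mL/min

46 mL/min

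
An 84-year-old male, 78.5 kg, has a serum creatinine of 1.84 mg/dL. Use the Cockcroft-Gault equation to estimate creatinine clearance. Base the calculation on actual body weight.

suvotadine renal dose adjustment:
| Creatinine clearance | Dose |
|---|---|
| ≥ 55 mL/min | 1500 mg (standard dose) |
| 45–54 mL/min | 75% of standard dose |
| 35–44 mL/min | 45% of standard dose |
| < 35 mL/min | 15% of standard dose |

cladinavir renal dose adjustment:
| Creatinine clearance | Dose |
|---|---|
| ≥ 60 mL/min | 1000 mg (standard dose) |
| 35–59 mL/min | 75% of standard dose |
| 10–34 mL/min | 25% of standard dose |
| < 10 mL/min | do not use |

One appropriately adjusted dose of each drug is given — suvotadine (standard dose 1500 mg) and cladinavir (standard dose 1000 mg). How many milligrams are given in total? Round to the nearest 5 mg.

475 mg

CrCl = (140 − 84) × 78.5 / (72 × 1.84) = 4396.0 / 132.48 ≈ 33.2 mL/min
CrCl ≈ 33 mL/min.
suvotadine: < 35 mL/min → 15% of 1500 mg = 225 mg.
cladinavir: 10–34 mL/min → 25% of 1000 mg = 250 mg.
Total = 225 + 250 = 475 mg.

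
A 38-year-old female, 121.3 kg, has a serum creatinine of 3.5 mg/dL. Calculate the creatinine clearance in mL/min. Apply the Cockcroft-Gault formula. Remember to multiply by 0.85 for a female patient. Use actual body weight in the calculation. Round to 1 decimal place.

CrCl = (140 − 38) × 121.3 / (72 × 3.5) × 0.85 = 12372.6 / 252.00 × 0.85 ≈ 41.7 mL/min

41.7 mL/min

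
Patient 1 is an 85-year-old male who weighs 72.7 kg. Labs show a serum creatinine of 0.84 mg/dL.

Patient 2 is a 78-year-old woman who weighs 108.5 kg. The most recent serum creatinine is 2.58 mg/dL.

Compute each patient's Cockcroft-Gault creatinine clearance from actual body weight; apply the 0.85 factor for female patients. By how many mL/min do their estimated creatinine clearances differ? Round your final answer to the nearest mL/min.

Patient 1: CrCl = (140 − 85) × 72.7 / (72 × 0.84) = 3998.5 / 60.48 ≈ 66.1 mL/min
Patient 2: CrCl = (140 − 78) × 108.5 / (72 × 2.58) × 0.85 = 6727.0 / 185.76 × 0.85 ≈ 30.8 mL/min
|66.1 − 30.8| = 35.3 mL/min

35 mL/min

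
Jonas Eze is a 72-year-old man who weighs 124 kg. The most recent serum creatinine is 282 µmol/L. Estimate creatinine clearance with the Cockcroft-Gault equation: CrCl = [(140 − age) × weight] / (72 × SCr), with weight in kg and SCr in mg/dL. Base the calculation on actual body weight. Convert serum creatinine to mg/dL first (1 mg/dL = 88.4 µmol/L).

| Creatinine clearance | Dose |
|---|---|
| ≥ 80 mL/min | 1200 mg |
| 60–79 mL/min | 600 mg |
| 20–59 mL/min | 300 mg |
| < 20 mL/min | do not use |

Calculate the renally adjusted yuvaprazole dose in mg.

SCr = 282 / 88.4 = 3.19 mg/dL
CrCl = (140 − 72) × 124 / (72 × 3.19) = 8432.0 / 229.68 ≈ 36.7 mL/min
CrCl ≈ 37 mL/min → bracket 20–59 mL/min.
Dose for this bracket: 300 mg.

300 mg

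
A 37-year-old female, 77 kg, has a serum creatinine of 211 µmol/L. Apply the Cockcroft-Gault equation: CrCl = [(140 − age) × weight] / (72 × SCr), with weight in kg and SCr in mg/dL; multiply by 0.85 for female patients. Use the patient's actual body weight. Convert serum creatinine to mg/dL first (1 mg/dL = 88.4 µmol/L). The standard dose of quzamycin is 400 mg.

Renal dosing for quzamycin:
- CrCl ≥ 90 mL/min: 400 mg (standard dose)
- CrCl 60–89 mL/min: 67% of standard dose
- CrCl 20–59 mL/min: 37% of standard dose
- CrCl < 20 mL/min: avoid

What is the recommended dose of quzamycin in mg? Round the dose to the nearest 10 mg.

SCr = 211 / 88.4 = 2.387 mg/dL
CrCl = (140 − 37) × 77 / (72 × 2.387) × 0.85 = 7931.0 / 171.86 × 0.85 ≈ 39.2 mL/min
CrCl ≈ 39 mL/min → bracket 20–59 mL/min.
37% of 400 mg = 148 mg → 150 mg

150 mg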